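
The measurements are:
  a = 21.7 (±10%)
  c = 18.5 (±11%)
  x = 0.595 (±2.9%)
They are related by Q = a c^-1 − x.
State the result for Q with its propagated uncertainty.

0.578 ± 0.175

Let p = a·c^-1 = 1.17. δp/p = √((1·δa/a)² + (-1·δc/c)²) = √(0.0100 + 0.0121) = 0.149, so δp = 0.174.
Q = p − x: δQ = √(δp² + δx²) = √(0.0304 + 0.000298) = 0.175
Q = 0.578.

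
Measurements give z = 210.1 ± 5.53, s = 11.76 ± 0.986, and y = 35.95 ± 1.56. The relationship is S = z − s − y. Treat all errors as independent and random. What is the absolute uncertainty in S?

Each term contributes (cᵢ δxᵢ)² to (δS)²:
  (δz)² = 30.6;  (δs)² = 0.972;  (δy)² = 2.43
δS = √(34.0) = 5.83

5.83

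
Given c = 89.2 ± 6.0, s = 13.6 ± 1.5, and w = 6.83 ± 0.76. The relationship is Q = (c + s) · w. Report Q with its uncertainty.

702 ± 88.8

Let u = c + s = 103. δu = √(δc² + δs²) = √(36.0 + 2.25) = 6.18, so δu/u = 0.0602.
Q is then a monomial in u, w:
δQ/Q = √((δu/u)² + (1·δw/w)²) = √(0.00362 + 0.0124) = 0.126
Q = 702, so δQ = 0.126 × 702 = 88.8.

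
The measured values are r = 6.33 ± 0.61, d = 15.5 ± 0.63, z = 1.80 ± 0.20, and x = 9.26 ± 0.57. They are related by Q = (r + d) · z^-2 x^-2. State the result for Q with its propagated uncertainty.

Let u = r + d = 21.8. δu = √(δr² + δd²) = √(0.372 + 0.397) = 0.877, so δu/u = 0.0402.
Q is then a monomial in u, z, x:
δQ/Q = √((δu/u)² + (-2·δz/z)² + (-2·δx/x)²) = √(0.00161 + 0.0494 + 0.0152) = 0.257
Q = 0.0786, so δQ = 0.257 × 0.0786 = 0.0202.

0.0786 ± 0.0202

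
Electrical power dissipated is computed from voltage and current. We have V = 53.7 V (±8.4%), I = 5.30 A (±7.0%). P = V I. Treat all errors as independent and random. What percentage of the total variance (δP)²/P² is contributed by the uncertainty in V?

59.0%

(δP/P)² = (1·δV/V)² + (1·δI/I)²
  V term: (1×0.0840)² = 0.00706
  I term: (1×0.0700)² = 0.00490
Total = 0.0120. Share from V = 0.00706/0.0120 = 0.590.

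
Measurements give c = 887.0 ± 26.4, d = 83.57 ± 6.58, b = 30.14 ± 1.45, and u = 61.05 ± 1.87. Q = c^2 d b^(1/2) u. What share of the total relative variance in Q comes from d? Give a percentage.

(δQ/Q)² = (2·δc/c)² + (1·δd/d)² + (½·δb/b)² + (1·δu/u)²
  c term: (2×0.0298)² = 0.00354
  d term: (1×0.0787)² = 0.00620
  b term: (0.5×0.0481)² = 0.000579
  u term: (1×0.0306)² = 0.000938
Total = 0.0113. Share from d = 0.00620/0.0113 = 0.551.

55.1%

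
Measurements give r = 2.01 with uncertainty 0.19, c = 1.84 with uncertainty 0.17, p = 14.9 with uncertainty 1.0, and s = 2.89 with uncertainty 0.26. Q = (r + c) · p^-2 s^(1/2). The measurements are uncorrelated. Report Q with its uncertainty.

0.0295 ± 0.00461

Let u = r + c = 3.85. δu = √(δr² + δc²) = √(0.0361 + 0.0289) = 0.255, so δu/u = 0.0662.
Q is then a monomial in u, p, s:
δQ/Q = √((δu/u)² + (-2·δp/p)² + (½·δs/s)²) = √(0.00439 + 0.0180 + 0.00202) = 0.156
Q = 0.0295, so δQ = 0.156 × 0.0295 = 0.00461.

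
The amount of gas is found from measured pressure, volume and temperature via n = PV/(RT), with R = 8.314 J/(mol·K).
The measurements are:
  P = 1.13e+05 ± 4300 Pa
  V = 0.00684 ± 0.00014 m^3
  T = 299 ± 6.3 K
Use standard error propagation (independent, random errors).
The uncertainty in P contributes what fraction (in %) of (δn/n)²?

62.7%

(δn/n)² = (1·δP/P)² + (1·δV/V)² + (-1·δT/T)²
  P term: (1×0.0381)² = 0.00145
  V term: (1×0.0205)² = 0.000419
  T term: (-1×0.0211)² = 0.000444
Total = 0.00231. Share from P = 0.00145/0.00231 = 0.627.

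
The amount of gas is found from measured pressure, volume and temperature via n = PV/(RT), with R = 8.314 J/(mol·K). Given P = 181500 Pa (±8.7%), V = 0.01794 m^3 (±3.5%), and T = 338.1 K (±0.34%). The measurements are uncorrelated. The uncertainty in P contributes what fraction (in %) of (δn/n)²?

86.0%

(δn/n)² = (1·δP/P)² + (1·δV/V)² + (-1·δT/T)²
  P term: (1×0.0870)² = 0.00757
  V term: (1×0.0350)² = 0.00123
  T term: (-1×0.00340)² = 1.16e-05
Total = 0.00881. Share from P = 0.00757/0.00881 = 0.860.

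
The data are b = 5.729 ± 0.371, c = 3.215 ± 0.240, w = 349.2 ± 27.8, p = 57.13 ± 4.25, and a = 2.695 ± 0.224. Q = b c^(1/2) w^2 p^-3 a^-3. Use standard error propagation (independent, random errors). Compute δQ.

Each factor contributes (exponent × relative error)² to (δQ/Q)²:
  (1·δb/b)² = (1×0.0648)² = 0.00419;  (½·δc/c)² = (0.5×0.0747)² = 0.00139;  (2·δw/w)² = (2×0.0796)² = 0.0254;  (-3·δp/p)² = (-3×0.0744)² = 0.0498;  (-3·δa/a)² = (-3×0.0831)² = 0.0622
δQ/Q = √(0.143) = 0.378
Q = 0.3432, so δQ = 0.378 × 0.3432 = 0.130.

0.130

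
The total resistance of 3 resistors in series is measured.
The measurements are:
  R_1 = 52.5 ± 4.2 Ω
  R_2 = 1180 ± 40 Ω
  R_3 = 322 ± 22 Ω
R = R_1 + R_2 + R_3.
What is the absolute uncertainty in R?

Sums and differences: (δR)² = Σ (cᵢ δxᵢ)².
  (δR_1)² = 17.6;  (δR_2)² = 1600;  (δR_3)² = 484
δR = √(2100) = 45.8 Ω

45.8 Ω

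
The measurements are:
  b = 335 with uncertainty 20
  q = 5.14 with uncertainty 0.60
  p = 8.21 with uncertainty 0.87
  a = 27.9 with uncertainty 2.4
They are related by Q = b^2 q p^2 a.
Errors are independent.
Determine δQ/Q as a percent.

28.3%

For a monomial Q ∝ b^2, q, p^2, a, fractional errors add in quadrature:
  (2·δb/b)² = (2×0.0597)² = 0.0143;  (1·δq/q)² = (1×0.117)² = 0.0136;  (2·δp/p)² = (2×0.106)² = 0.0449;  (1·δa/a)² = (1×0.0860)² = 0.00740
δQ/Q = √(0.0802) = 0.283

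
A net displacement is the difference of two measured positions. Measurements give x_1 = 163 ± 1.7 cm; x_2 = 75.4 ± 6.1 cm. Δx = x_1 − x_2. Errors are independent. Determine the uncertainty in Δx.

Sums and differences: (δΔx)² = Σ (cᵢ δxᵢ)².
  (δx_1)² = 2.89;  (δx_2)² = 37.2
δΔx = √(40.1) = 6.33 cm

6.33 cm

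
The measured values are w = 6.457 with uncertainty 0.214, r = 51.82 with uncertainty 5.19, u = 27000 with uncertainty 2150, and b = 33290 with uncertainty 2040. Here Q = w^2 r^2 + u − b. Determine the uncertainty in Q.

Let p = w^2·r^2 = 112000. δp/p = √((2·δw/w)² + (2·δr/r)²) = √(0.00439 + 0.0401) = 0.211, so δp = 23600.
Q = p + u − b: δQ = √(δp² + δu² + δb²) = √(5.58e+08 + 4.62e+06 + 4.16e+06) = 23800

23800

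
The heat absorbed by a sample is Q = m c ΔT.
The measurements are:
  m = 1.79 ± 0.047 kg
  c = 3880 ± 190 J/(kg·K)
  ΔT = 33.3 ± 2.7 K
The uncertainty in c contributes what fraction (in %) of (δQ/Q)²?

(δQ/Q)² = (1·δm/m)² + (1·δc/c)² + (1·δΔT/ΔT)²
  m term: (1×0.0263)² = 0.000689
  c term: (1×0.0490)² = 0.00240
  ΔT term: (1×0.0811)² = 0.00657
Total = 0.00966. Share from c = 0.00240/0.00966 = 0.248.

24.8%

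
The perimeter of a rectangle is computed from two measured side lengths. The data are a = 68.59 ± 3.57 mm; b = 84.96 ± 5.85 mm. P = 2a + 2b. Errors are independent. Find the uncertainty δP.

Sums and differences: (δP)² = Σ (cᵢ δxᵢ)².
  (2·δa)² = 51.0;  (2·δb)² = 137
δP = √(188) = 13.7 mm

13.7 mm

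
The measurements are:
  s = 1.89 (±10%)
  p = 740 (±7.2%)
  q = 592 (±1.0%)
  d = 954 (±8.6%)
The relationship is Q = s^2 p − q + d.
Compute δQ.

568

Let w = s^2·p = 2640. δw/w = √((2·δs/s)² + (1·δp/p)²) = √(0.0400 + 0.00518) = 0.213, so δw = 562.
Q = w − q + d: δQ = √(δw² + δq² + δd²) = √(3.16e+05 + 35.0 + 6730) = 568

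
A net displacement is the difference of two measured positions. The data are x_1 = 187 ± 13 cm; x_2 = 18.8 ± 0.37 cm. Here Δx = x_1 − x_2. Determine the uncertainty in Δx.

13.0 cm

Δx is a linear combination, so absolute uncertainties add in quadrature:
  (δx_1)² = 169;  (δx_2)² = 0.137
δΔx = √(169) = 13.0 cm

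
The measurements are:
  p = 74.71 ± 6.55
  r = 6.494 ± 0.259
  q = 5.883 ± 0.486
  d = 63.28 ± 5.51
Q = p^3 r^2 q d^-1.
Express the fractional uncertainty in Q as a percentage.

Since Q is a product/quotient, work with relative uncertainties:
  (3·δp/p)² = (3×0.0877)² = 0.0692;  (2·δr/r)² = (2×0.0399)² = 0.00636;  (1·δq/q)² = (1×0.0826)² = 0.00682;  (-1·δd/d)² = (-1×0.0871)² = 0.00758
δQ/Q = √(0.0899) = 0.300

30.0%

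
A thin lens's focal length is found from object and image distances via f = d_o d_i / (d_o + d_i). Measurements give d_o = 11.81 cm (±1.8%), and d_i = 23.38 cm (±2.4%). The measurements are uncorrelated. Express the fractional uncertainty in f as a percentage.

1.44%

∂f/∂d_o = (d_i/(d_o+d_i))² = 0.441;  ∂f/∂d_i = (d_o/(d_o+d_i))² = 0.113
δf = √((∂f/∂d_o · δd_o)² + (∂f/∂d_i · δd_i)²) = √(0.00881 + 0.00399) = 0.113 cm
f = 7.846 cm, so δf/f = 0.113/7.846 = 0.0144.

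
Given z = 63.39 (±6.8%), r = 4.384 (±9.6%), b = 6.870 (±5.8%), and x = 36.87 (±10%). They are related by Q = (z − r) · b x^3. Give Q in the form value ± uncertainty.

(2.032 ± 0.638) × 10^7

Let u = z − r = 59.01. δu = √(δz² + δr²) = √(18.6 + 0.177) = 4.33, so δu/u = 0.0734.
Q is then a monomial in u, b, x:
δQ/Q = √((δu/u)² + (1·δb/b)² + (3·δx/x)²) = √(0.00539 + 0.00336 + 0.0900) = 0.314
Q = 2.032e+07, so δQ = 0.314 × 2.032e+07 = 6.38e+06.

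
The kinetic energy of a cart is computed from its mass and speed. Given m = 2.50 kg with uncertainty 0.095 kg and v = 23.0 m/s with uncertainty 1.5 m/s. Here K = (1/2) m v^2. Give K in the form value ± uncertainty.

Each factor contributes (exponent × relative error)² to (δK/K)²:
  (1·δm/m)² = (1×0.0380)² = 0.00144;  (2·δv/v)² = (2×0.0652)² = 0.0170
δK/K = √(0.0185) = 0.136
K = 661 J, so δK = 0.136 × 661 = 89.8 J.

661 ± 89.8 J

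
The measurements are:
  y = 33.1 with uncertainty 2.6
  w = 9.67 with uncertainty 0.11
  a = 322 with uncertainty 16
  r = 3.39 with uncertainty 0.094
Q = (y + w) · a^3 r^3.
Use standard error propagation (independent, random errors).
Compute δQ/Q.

0.181

Let u = y + w = 42.8. δu = √(δy² + δw²) = √(6.76 + 0.0121) = 2.60, so δu/u = 0.0608.
Q is then a monomial in u, a, r:
δQ/Q = √((δu/u)² + (3·δa/a)² + (3·δr/r)²) = √(0.00370 + 0.0222 + 0.00692) = 0.181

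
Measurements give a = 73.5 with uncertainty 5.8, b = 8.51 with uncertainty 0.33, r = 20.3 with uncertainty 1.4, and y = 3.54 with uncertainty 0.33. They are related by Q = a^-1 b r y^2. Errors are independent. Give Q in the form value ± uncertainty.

For a monomial Q ∝ a^-1, b, r, y^2, fractional errors add in quadrature:
  (-1·δa/a)² = (-1×0.0789)² = 0.00623;  (1·δb/b)² = (1×0.0388)² = 0.00150;  (1·δr/r)² = (1×0.0690)² = 0.00476;  (2·δy/y)² = (2×0.0932)² = 0.0348
δQ/Q = √(0.0472) = 0.217
Q = 29.5, so δQ = 0.217 × 29.5 = 6.40.

29.5 ± 6.40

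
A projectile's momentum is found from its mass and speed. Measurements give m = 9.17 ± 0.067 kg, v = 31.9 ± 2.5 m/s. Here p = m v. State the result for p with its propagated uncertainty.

293 ± 23.0 kg·m/s

Relative error in a monomial: (δp/p)² = Σ (nᵢ · δxᵢ/xᵢ)².
  (1·δm/m)² = (1×0.00731)² = 5.34e-05;  (1·δv/v)² = (1×0.0784)² = 0.00614
δp/p = √(0.00620) = 0.0787
p = 293 kg·m/s, so δp = 0.0787 × 293 = 23.0 kg·m/s.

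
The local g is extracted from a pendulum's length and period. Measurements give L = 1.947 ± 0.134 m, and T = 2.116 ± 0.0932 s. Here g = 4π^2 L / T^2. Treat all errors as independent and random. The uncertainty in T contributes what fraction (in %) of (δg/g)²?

(δg/g)² = (1·δL/L)² + (-2·δT/T)²
  L term: (1×0.0688)² = 0.00474
  T term: (-2×0.0440)² = 0.00776
Total = 0.0125. Share from T = 0.00776/0.0125 = 0.621.

62.1%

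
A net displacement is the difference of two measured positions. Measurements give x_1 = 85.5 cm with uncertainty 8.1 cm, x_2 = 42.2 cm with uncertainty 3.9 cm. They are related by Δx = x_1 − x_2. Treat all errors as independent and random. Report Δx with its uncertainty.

43.3 ± 8.99 cm

Absolute uncertainties add in quadrature for a linear combination:
  (δx_1)² = 65.6;  (δx_2)² = 15.2
δΔx = √(80.8) = 8.99 cm
Δx = 43.3 cm.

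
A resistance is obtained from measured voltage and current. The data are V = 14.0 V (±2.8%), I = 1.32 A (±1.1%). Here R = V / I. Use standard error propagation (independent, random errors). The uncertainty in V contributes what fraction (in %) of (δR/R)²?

(δR/R)² = (1·δV/V)² + (-1·δI/I)²
  V term: (1×0.0280)² = 0.000784
  I term: (-1×0.0110)² = 0.000121
Total = 0.000905. Share from V = 0.000784/0.000905 = 0.866.

86.6%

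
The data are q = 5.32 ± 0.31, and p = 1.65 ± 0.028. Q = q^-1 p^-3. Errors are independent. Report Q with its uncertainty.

Relative error in a monomial: (δQ/Q)² = Σ (nᵢ · δxᵢ/xᵢ)².
  (-1·δq/q)² = (-1×0.0583)² = 0.00340;  (-3·δp/p)² = (-3×0.0170)² = 0.00259
δQ/Q = √(0.00599) = 0.0774
Q = 0.0418, so δQ = 0.0774 × 0.0418 = 0.00324.

0.0418 ± 0.00324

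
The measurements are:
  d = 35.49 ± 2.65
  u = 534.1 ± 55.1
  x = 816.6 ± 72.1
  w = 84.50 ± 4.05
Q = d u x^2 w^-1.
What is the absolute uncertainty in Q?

3.33e+07

Q is a product of powers, so relative uncertainties combine in quadrature:
  (1·δd/d)² = (1×0.0747)² = 0.00558;  (1·δu/u)² = (1×0.103)² = 0.0106;  (2·δx/x)² = (2×0.0883)² = 0.0312;  (-1·δw/w)² = (-1×0.0479)² = 0.00230
δQ/Q = √(0.0497) = 0.223
Q = 1.496e+08, so δQ = 0.223 × 1.496e+08 = 3.33e+07.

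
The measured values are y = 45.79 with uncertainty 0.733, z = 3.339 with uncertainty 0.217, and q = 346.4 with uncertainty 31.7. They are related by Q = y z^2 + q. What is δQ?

74.0

Let p = y·z^2 = 510.5. δp/p = √((1·δy/y)² + (2·δz/z)²) = √(0.000256 + 0.0169) = 0.131, so δp = 66.9.
Q = p + q: δQ = √(δp² + δq²) = √(4470 + 1000) = 74.0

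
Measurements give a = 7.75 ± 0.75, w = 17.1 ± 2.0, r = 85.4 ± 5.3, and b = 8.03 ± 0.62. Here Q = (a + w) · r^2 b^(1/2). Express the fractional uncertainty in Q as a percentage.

Let u = a + w = 24.9. δu = √(δa² + δw²) = √(0.562 + 4.00) = 2.14, so δu/u = 0.0860.
Q is then a monomial in u, r, b:
δQ/Q = √((δu/u)² + (2·δr/r)² + (½·δb/b)²) = √(0.00739 + 0.0154 + 0.00149) = 0.156

15.6%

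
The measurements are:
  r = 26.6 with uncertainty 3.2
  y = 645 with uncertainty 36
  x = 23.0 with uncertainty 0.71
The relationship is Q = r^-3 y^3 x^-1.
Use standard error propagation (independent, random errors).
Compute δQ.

247

Products/powers → add relative errors in quadrature, weighted by exponent:
  (-3·δr/r)² = (-3×0.120)² = 0.130;  (3·δy/y)² = (3×0.0558)² = 0.0280;  (-1·δx/x)² = (-1×0.0309)² = 0.000953
δQ/Q = √(0.159) = 0.399
Q = 620, so δQ = 0.399 × 620 = 247.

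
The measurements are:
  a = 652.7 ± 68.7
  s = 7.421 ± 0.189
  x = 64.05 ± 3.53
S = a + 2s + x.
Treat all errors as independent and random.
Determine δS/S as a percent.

9.40%

Each term contributes (cᵢ δxᵢ)² to (δS)²:
  (δa)² = 4720;  (2·δs)² = 0.143;  (δx)² = 12.5
δS = √(4730) = 68.8
S = 731.6, so δS/S = 68.8/731.6 = 0.0940.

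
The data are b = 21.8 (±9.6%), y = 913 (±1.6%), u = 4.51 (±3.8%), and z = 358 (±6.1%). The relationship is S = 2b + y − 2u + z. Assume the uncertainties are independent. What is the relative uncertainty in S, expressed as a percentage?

Each term contributes (cᵢ δxᵢ)² to (δS)²:
  (2·δb)² = 17.5;  (δy)² = 213;  (2·δu)² = 0.117;  (δz)² = 477
δS = √(708) = 26.6
S = 1310, so δS/S = 26.6/1310 = 0.0204.

2.04%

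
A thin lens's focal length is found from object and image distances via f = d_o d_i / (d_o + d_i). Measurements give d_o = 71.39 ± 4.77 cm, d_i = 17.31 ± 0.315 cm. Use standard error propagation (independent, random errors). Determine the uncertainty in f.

∂f/∂d_o = (d_i/(d_o+d_i))² = 0.0381;  ∂f/∂d_i = (d_o/(d_o+d_i))² = 0.648
δf = √((∂f/∂d_o · δd_o)² + (∂f/∂d_i · δd_i)²) = √(0.0330 + 0.0416) = 0.273 cm

0.273 cm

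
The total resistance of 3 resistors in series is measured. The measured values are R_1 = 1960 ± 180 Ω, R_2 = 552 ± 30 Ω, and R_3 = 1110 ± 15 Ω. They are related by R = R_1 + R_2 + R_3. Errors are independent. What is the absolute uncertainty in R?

R is a linear combination, so absolute uncertainties add in quadrature:
  (δR_1)² = 32400;  (δR_2)² = 900;  (δR_3)² = 225
δR = √(33500) = 183 Ω

183 Ω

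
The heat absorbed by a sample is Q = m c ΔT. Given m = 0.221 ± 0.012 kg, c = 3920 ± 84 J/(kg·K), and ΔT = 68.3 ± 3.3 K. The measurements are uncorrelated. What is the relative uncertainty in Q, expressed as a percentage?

7.58%

Q is a product of powers, so relative uncertainties combine in quadrature:
  (1·δm/m)² = (1×0.0543)² = 0.00295;  (1·δc/c)² = (1×0.0214)² = 0.000459;  (1·δΔT/ΔT)² = (1×0.0483)² = 0.00233
δQ/Q = √(0.00574) = 0.0758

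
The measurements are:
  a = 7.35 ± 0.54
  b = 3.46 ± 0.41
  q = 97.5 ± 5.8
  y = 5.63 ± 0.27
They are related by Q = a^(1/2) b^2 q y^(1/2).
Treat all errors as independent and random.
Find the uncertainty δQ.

1860

For a monomial Q ∝ a^(1/2), b^2, q, y^(1/2), fractional errors add in quadrature:
  (½·δa/a)² = (0.5×0.0735)² = 0.00135;  (2·δb/b)² = (2×0.118)² = 0.0562;  (1·δq/q)² = (1×0.0595)² = 0.00354;  (½·δy/y)² = (0.5×0.0480)² = 0.000575
δQ/Q = √(0.0616) = 0.248
Q = 7510, so δQ = 0.248 × 7510 = 1860.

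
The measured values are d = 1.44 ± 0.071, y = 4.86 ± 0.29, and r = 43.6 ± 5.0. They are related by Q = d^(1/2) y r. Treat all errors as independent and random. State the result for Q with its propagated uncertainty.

For a monomial Q ∝ d^(1/2), y, r, fractional errors add in quadrature:
  (½·δd/d)² = (0.5×0.0493)² = 0.000608;  (1·δy/y)² = (1×0.0597)² = 0.00356;  (1·δr/r)² = (1×0.115)² = 0.0132
δQ/Q = √(0.0173) = 0.132
Q = 254, so δQ = 0.132 × 254 = 33.5.

254 ± 33.5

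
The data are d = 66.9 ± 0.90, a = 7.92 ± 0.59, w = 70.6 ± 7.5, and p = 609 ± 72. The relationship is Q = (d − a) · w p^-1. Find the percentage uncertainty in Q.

Let u = d − a = 59.0. δu = √(δd² + δa²) = √(0.810 + 0.348) = 1.08, so δu/u = 0.0182.
Q is then a monomial in u, w, p:
δQ/Q = √((δu/u)² + (1·δw/w)² + (-1·δp/p)²) = √(0.000333 + 0.0113 + 0.0140) = 0.160

16.0%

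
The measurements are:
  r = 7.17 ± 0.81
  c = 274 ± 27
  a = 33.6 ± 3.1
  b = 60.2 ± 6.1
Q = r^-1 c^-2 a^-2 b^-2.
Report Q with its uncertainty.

For a monomial Q ∝ r^-1, c^-2, a^-2, b^-2, fractional errors add in quadrature:
  (-1·δr/r)² = (-1×0.113)² = 0.0128;  (-2·δc/c)² = (-2×0.0985)² = 0.0388;  (-2·δa/a)² = (-2×0.0923)² = 0.0340;  (-2·δb/b)² = (-2×0.101)² = 0.0411
δQ/Q = √(0.127) = 0.356
Q = 4.54e-13, so δQ = 0.356 × 4.54e-13 = 1.62e-13.

(4.54 ± 1.62) × 10^-13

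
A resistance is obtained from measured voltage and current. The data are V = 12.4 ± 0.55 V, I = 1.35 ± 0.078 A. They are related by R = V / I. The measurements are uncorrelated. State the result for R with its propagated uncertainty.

9.19 ± 0.669 Ω

Products/powers → add relative errors in quadrature, weighted by exponent:
  (1·δV/V)² = (1×0.0444)² = 0.00197;  (-1·δI/I)² = (-1×0.0578)² = 0.00334
δR/R = √(0.00531) = 0.0728
R = 9.19 Ω, so δR = 0.0728 × 9.19 = 0.669 Ω.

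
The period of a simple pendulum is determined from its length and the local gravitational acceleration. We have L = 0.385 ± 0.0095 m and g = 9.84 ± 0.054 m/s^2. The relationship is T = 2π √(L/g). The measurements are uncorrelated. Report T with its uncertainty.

1.24 ± 0.0157 s

T is a product of powers, so relative uncertainties combine in quadrature:
  (½·δL/L)² = (0.5×0.0247)² = 0.000152;  (−½·δg/g)² = (-0.5×0.00549)² = 7.53e-06
δT/T = √(0.000160) = 0.0126
T = 1.24 s, so δT = 0.0126 × 1.24 = 0.0157 s.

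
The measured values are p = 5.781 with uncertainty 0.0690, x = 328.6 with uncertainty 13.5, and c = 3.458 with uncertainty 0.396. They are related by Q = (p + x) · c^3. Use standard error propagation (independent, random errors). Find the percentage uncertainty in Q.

Let u = p + x = 334.4. δu = √(δp² + δx²) = √(0.00476 + 182) = 13.5, so δu/u = 0.0404.
Q is then a monomial in u, c:
δQ/Q = √((δu/u)² + (3·δc/c)²) = √(0.00163 + 0.118) = 0.346

34.6%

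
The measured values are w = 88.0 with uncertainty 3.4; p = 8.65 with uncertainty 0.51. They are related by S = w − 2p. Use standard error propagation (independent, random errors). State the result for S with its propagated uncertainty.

70.7 ± 3.55

For a sum/difference, combine absolute errors in quadrature:
  (δw)² = 11.6;  (2·δp)² = 1.04
δS = √(12.6) = 3.55
S = 70.7.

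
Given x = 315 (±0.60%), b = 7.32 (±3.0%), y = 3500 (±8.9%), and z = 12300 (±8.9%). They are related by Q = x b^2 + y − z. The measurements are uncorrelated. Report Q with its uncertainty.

Let p = x·b^2 = 16900. δp/p = √((1·δx/x)² + (2·δb/b)²) = √(3.6e-05 + 0.00360) = 0.0603, so δp = 1020.
Q = p + y − z: δQ = √(δp² + δy² + δz²) = √(1.04e+06 + 97000 + 1.2e+06) = 1530
Q = 8080.

8080 ± 1530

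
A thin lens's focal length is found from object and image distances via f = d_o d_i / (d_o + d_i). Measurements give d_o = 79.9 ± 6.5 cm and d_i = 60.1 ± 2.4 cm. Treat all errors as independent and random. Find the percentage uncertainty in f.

∂f/∂d_o = (d_i/(d_o+d_i))² = 0.184;  ∂f/∂d_i = (d_o/(d_o+d_i))² = 0.326
δf = √((∂f/∂d_o · δd_o)² + (∂f/∂d_i · δd_i)²) = √(1.43 + 0.611) = 1.43 cm
f = 34.3 cm, so δf/f = 1.43/34.3 = 0.0417.

4.17%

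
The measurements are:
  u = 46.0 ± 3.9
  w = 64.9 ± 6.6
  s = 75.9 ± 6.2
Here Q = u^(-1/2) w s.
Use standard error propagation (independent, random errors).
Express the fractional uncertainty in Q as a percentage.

13.7%

Each factor contributes (exponent × relative error)² to (δQ/Q)²:
  (−½·δu/u)² = (-0.5×0.0848)² = 0.00180;  (1·δw/w)² = (1×0.102)² = 0.0103;  (1·δs/s)² = (1×0.0817)² = 0.00667
δQ/Q = √(0.0188) = 0.137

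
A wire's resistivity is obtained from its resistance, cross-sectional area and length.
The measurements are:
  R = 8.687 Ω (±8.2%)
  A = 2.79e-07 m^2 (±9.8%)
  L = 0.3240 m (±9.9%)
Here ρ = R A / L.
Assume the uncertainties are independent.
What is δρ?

1.21e-06 Ω·m

For a monomial ρ ∝ R, A, L^-1, fractional errors add in quadrature:
  (1·δR/R)² = (1×0.0820)² = 0.00672;  (1·δA/A)² = (1×0.0980)² = 0.00960;  (-1·δL/L)² = (-1×0.0990)² = 0.00980
δρ/ρ = √(0.0261) = 0.162
ρ = 7.48e-06 Ω·m, so δρ = 0.162 × 7.48e-06 = 1.21e-06 Ω·m.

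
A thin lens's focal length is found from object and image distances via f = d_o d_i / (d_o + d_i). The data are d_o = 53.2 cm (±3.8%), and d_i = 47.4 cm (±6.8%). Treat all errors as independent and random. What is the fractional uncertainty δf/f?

∂f/∂d_o = (d_i/(d_o+d_i))² = 0.222;  ∂f/∂d_i = (d_o/(d_o+d_i))² = 0.280
δf = √((∂f/∂d_o · δd_o)² + (∂f/∂d_i · δd_i)²) = √(0.201 + 0.813) = 1.01 cm
f = 25.1 cm, so δf/f = 1.01/25.1 = 0.0402.

0.0402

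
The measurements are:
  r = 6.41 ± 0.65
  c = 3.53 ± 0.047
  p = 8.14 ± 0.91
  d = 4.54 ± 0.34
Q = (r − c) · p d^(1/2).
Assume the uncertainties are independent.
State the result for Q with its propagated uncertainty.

50.0 ± 12.7

Let u = r − c = 2.88. δu = √(δr² + δc²) = √(0.423 + 0.00221) = 0.652, so δu/u = 0.226.
Q is then a monomial in u, p, d:
δQ/Q = √((δu/u)² + (1·δp/p)² + (½·δd/d)²) = √(0.0512 + 0.0125 + 0.00140) = 0.255
Q = 50.0, so δQ = 0.255 × 50.0 = 12.7.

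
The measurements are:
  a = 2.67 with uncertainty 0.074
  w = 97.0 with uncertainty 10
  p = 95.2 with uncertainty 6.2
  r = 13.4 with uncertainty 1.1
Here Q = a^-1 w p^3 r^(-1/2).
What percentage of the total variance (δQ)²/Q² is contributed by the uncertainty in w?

(δQ/Q)² = (-1·δa/a)² + (1·δw/w)² + (3·δp/p)² + (−½·δr/r)²
  a term: (-1×0.0277)² = 0.000768
  w term: (1×0.103)² = 0.0106
  p term: (3×0.0651)² = 0.0382
  r term: (-0.5×0.0821)² = 0.00168
Total = 0.0513. Share from w = 0.0106/0.0513 = 0.207.

20.7%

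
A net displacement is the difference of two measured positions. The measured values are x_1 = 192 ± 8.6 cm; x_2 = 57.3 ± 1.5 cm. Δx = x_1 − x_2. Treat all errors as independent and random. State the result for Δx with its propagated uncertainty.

For a sum/difference, combine absolute errors in quadrature:
  (δx_1)² = 74.0;  (δx_2)² = 2.25
δΔx = √(76.2) = 8.73 cm
Δx = 135 cm.

135 ± 8.73 cm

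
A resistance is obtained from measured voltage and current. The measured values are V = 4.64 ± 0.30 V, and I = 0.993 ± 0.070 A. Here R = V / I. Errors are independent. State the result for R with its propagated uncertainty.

4.67 ± 0.447 Ω

Since R is a product/quotient, work with relative uncertainties:
  (1·δV/V)² = (1×0.0647)² = 0.00418;  (-1·δI/I)² = (-1×0.0705)² = 0.00497
δR/R = √(0.00915) = 0.0957
R = 4.67 Ω, so δR = 0.0957 × 4.67 = 0.447 Ω.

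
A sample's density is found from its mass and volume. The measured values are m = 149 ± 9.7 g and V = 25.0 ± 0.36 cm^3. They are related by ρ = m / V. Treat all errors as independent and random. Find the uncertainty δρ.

Each factor contributes (exponent × relative error)² to (δρ/ρ)²:
  (1·δm/m)² = (1×0.0651)² = 0.00424;  (-1·δV/V)² = (-1×0.0144)² = 0.000207
δρ/ρ = √(0.00445) = 0.0667
ρ = 5.96 g/cm^3, so δρ = 0.0667 × 5.96 = 0.397 g/cm^3.

0.397 g/cm^3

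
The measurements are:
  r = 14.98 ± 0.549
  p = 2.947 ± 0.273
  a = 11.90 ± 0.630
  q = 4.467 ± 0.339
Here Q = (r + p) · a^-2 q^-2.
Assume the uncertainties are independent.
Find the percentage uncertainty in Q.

Let u = r + p = 17.93. δu = √(δr² + δp²) = √(0.301 + 0.0745) = 0.613, so δu/u = 0.0342.
Q is then a monomial in u, a, q:
δQ/Q = √((δu/u)² + (-2·δa/a)² + (-2·δq/q)²) = √(0.00117 + 0.0112 + 0.0230) = 0.188

18.8%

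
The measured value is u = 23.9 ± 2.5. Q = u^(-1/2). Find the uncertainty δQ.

Q ∝ u^(-1/2), so δQ/Q = |−½| · δu/u = 0.5 × 0.105 = 0.0523.
Q = 0.205, so δQ = 0.0523 × 0.205 = 0.0107.

0.0107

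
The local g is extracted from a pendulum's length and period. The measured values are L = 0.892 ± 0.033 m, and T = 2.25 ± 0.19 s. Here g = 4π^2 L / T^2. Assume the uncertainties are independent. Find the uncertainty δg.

Products/powers → add relative errors in quadrature, weighted by exponent:
  (1·δL/L)² = (1×0.0370)² = 0.00137;  (-2·δT/T)² = (-2×0.0844)² = 0.0285
δg/g = √(0.0299) = 0.173
g = 6.96 m/s^2, so δg = 0.173 × 6.96 = 1.20 m/s^2.

1.20 m/s^2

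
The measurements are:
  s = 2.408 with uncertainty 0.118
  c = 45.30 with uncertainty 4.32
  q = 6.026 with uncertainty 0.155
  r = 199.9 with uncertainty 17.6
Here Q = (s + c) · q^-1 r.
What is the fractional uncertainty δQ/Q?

0.129

Let u = s + c = 47.71. δu = √(δs² + δc²) = √(0.0139 + 18.7) = 4.32, so δu/u = 0.0906.
Q is then a monomial in u, q, r:
δQ/Q = √((δu/u)² + (-1·δq/q)² + (1·δr/r)²) = √(0.00821 + 0.000662 + 0.00775) = 0.129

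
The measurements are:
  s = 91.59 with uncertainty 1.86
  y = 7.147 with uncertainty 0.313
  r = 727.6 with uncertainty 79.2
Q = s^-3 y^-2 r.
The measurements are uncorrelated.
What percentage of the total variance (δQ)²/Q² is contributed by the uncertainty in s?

16.0%

(δQ/Q)² = (-3·δs/s)² + (-2·δy/y)² + (1·δr/r)²
  s term: (-3×0.0203)² = 0.00371
  y term: (-2×0.0438)² = 0.00767
  r term: (1×0.109)² = 0.0118
Total = 0.0232. Share from s = 0.00371/0.0232 = 0.160.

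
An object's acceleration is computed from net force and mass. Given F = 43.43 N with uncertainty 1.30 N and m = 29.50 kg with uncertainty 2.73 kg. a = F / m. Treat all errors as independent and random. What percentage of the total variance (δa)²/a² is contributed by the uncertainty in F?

(δa/a)² = (1·δF/F)² + (-1·δm/m)²
  F term: (1×0.0299)² = 0.000896
  m term: (-1×0.0925)² = 0.00856
Total = 0.00946. Share from F = 0.000896/0.00946 = 0.0947.

9.47%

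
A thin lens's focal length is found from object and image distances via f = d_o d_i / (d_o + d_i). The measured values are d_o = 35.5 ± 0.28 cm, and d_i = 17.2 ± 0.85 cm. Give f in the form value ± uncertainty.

∂f/∂d_o = (d_i/(d_o+d_i))² = 0.107;  ∂f/∂d_i = (d_o/(d_o+d_i))² = 0.454
δf = √((∂f/∂d_o · δd_o)² + (∂f/∂d_i · δd_i)²) = √(0.000890 + 0.149) = 0.387 cm
f = 11.6 cm.

11.6 ± 0.387 cm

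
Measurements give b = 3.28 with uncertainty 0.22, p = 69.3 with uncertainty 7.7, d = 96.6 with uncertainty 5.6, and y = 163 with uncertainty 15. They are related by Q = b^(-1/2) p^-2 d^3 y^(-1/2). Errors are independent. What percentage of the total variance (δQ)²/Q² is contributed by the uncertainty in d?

36.5%

(δQ/Q)² = (−½·δb/b)² + (-2·δp/p)² + (3·δd/d)² + (−½·δy/y)²
  b term: (-0.5×0.0671)² = 0.00112
  p term: (-2×0.111)² = 0.0494
  d term: (3×0.0580)² = 0.0302
  y term: (-0.5×0.0920)² = 0.00212
Total = 0.0829. Share from d = 0.0302/0.0829 = 0.365.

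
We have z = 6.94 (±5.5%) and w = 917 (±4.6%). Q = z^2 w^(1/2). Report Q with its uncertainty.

Since Q is a product/quotient, work with relative uncertainties:
  (2·δz/z)² = (2×0.0550)² = 0.0121;  (½·δw/w)² = (0.5×0.0460)² = 0.000529
δQ/Q = √(0.0126) = 0.112
Q = 1460, so δQ = 0.112 × 1460 = 164.

1460 ± 164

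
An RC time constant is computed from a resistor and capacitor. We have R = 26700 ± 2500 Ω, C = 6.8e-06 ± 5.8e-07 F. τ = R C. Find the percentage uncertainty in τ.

12.7%

Each factor contributes (exponent × relative error)² to (δτ/τ)²:
  (1·δR/R)² = (1×0.0936)² = 0.00877;  (1·δC/C)² = (1×0.0853)² = 0.00728
δτ/τ = √(0.0160) = 0.127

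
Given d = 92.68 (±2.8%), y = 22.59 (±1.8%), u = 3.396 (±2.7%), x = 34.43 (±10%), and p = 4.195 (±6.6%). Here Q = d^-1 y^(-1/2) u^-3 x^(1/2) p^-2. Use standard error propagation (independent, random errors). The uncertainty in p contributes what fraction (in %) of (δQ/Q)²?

(δQ/Q)² = (-1·δd/d)² + (−½·δy/y)² + (-3·δu/u)² + (½·δx/x)² + (-2·δp/p)²
  d term: (-1×0.0280)² = 0.000784
  y term: (-0.5×0.0180)² = 8.1e-05
  u term: (-3×0.0270)² = 0.00656
  x term: (0.5×0.100)² = 0.00250
  p term: (-2×0.0660)² = 0.0174
Total = 0.0274. Share from p = 0.0174/0.0274 = 0.637.

63.7%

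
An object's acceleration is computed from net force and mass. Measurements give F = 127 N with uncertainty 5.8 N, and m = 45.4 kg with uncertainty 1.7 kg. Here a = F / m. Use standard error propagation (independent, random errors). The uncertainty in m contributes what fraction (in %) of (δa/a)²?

40.2%

(δa/a)² = (1·δF/F)² + (-1·δm/m)²
  F term: (1×0.0457)² = 0.00209
  m term: (-1×0.0374)² = 0.00140
Total = 0.00349. Share from m = 0.00140/0.00349 = 0.402.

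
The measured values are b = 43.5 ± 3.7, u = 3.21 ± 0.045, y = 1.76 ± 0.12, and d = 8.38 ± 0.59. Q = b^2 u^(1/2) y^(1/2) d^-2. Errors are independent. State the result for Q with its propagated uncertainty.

64.0 ± 14.3

Each factor contributes (exponent × relative error)² to (δQ/Q)²:
  (2·δb/b)² = (2×0.0851)² = 0.0289;  (½·δu/u)² = (0.5×0.0140)² = 4.91e-05;  (½·δy/y)² = (0.5×0.0682)² = 0.00116;  (-2·δd/d)² = (-2×0.0704)² = 0.0198
δQ/Q = √(0.0500) = 0.224
Q = 64.0, so δQ = 0.224 × 64.0 = 14.3.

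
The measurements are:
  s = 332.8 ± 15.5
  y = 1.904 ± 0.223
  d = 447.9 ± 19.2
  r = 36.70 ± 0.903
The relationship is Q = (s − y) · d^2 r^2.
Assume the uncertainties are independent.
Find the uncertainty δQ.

9.78e+09

Let u = s − y = 330.9. δu = √(δs² + δy²) = √(240 + 0.0497) = 15.5, so δu/u = 0.0468.
Q is then a monomial in u, d, r:
δQ/Q = √((δu/u)² + (2·δd/d)² + (2·δr/r)²) = √(0.00219 + 0.00735 + 0.00242) = 0.109
Q = 8.941e+10, so δQ = 0.109 × 8.941e+10 = 9.78e+09.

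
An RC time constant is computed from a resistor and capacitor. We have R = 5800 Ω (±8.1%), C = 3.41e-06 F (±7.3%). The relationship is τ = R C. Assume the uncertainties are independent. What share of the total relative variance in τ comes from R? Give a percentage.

55.2%

(δτ/τ)² = (1·δR/R)² + (1·δC/C)²
  R term: (1×0.0810)² = 0.00656
  C term: (1×0.0730)² = 0.00533
Total = 0.0119. Share from R = 0.00656/0.0119 = 0.552.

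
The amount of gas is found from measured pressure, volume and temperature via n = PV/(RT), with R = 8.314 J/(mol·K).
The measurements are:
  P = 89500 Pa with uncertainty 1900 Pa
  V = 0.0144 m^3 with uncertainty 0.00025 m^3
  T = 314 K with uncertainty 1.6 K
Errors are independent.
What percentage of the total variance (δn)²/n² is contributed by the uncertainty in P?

(δn/n)² = (1·δP/P)² + (1·δV/V)² + (-1·δT/T)²
  P term: (1×0.0212)² = 0.000451
  V term: (1×0.0174)² = 0.000301
  T term: (-1×0.00510)² = 2.6e-05
Total = 0.000778. Share from P = 0.000451/0.000778 = 0.579.

57.9%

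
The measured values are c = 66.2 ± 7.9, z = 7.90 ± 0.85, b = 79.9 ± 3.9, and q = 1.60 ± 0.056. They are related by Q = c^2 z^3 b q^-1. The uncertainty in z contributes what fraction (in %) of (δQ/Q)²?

(δQ/Q)² = (2·δc/c)² + (3·δz/z)² + (1·δb/b)² + (-1·δq/q)²
  c term: (2×0.119)² = 0.0570
  z term: (3×0.108)² = 0.104
  b term: (1×0.0488)² = 0.00238
  q term: (-1×0.0350)² = 0.00122
Total = 0.165. Share from z = 0.104/0.165 = 0.632.

63.2%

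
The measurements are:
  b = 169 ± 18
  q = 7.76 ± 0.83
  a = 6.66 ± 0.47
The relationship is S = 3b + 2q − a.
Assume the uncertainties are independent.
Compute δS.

For a sum/difference, combine absolute errors in quadrature:
  (3·δb)² = 2920;  (2·δq)² = 2.76;  (δa)² = 0.221
δS = √(2920) = 54.0

54.0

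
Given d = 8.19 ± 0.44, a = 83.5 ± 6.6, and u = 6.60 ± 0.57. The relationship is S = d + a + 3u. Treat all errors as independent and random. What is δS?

S is a linear combination, so absolute uncertainties add in quadrature:
  (δd)² = 0.194;  (δa)² = 43.6;  (3·δu)² = 2.92
δS = √(46.7) = 6.83

6.83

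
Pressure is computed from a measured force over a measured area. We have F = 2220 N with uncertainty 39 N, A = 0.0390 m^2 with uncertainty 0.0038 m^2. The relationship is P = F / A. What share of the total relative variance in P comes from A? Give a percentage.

96.9%

(δP/P)² = (1·δF/F)² + (-1·δA/A)²
  F term: (1×0.0176)² = 0.000309
  A term: (-1×0.0974)² = 0.00949
Total = 0.00980. Share from A = 0.00949/0.00980 = 0.969.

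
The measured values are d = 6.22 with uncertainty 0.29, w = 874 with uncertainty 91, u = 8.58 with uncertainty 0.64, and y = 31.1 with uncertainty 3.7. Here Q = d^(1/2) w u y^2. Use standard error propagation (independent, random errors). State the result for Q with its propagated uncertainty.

Since Q is a product/quotient, work with relative uncertainties:
  (½·δd/d)² = (0.5×0.0466)² = 0.000543;  (1·δw/w)² = (1×0.104)² = 0.0108;  (1·δu/u)² = (1×0.0746)² = 0.00556;  (2·δy/y)² = (2×0.119)² = 0.0566
δQ/Q = √(0.0736) = 0.271
Q = 1.81e+07, so δQ = 0.271 × 1.81e+07 = 4.91e+06.

(1.81 ± 0.491) × 10^7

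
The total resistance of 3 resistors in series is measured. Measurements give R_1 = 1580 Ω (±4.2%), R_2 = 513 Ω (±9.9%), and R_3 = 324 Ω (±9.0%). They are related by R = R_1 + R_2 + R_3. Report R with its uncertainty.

R is a linear combination, so absolute uncertainties add in quadrature:
  (δR_1)² = 4400;  (δR_2)² = 2580;  (δR_3)² = 850
δR = √(7830) = 88.5 Ω
R = 2420 Ω.

2420 ± 88.5 Ω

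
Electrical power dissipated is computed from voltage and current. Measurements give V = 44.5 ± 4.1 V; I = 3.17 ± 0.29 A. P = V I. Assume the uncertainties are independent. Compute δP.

18.3 W

P is a product of powers, so relative uncertainties combine in quadrature:
  (1·δV/V)² = (1×0.0921)² = 0.00849;  (1·δI/I)² = (1×0.0915)² = 0.00837
δP/P = √(0.0169) = 0.130
P = 141 W, so δP = 0.130 × 141 = 18.3 W.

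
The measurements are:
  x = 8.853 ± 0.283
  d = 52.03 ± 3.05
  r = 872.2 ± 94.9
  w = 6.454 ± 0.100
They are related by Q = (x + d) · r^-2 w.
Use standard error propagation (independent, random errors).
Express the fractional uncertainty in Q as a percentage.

22.4%

Let u = x + d = 60.88. δu = √(δx² + δd²) = √(0.0801 + 9.30) = 3.06, so δu/u = 0.0503.
Q is then a monomial in u, r, w:
δQ/Q = √((δu/u)² + (-2·δr/r)² + (1·δw/w)²) = √(0.00253 + 0.0474 + 0.000240) = 0.224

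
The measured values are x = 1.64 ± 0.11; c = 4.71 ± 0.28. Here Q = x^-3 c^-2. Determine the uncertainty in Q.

0.00239

Products/powers → add relative errors in quadrature, weighted by exponent:
  (-3·δx/x)² = (-3×0.0671)² = 0.0405;  (-2·δc/c)² = (-2×0.0594)² = 0.0141
δQ/Q = √(0.0546) = 0.234
Q = 0.0102, so δQ = 0.234 × 0.0102 = 0.00239.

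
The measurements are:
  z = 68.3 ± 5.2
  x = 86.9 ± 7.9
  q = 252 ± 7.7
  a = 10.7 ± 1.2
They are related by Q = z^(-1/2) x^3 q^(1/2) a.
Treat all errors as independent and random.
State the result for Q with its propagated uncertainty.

Products/powers → add relative errors in quadrature, weighted by exponent:
  (−½·δz/z)² = (-0.5×0.0761)² = 0.00145;  (3·δx/x)² = (3×0.0909)² = 0.0744;  (½·δq/q)² = (0.5×0.0306)² = 0.000233;  (1·δa/a)² = (1×0.112)² = 0.0126
δQ/Q = √(0.0886) = 0.298
Q = 1.35e+07, so δQ = 0.298 × 1.35e+07 = 4.02e+06.

(1.35 ± 0.402) × 10^7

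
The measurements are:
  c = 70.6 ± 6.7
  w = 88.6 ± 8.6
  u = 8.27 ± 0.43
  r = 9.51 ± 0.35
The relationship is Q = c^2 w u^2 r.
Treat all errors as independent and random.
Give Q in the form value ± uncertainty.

(2.87 ± 0.689) × 10^8

Relative error in a monomial: (δQ/Q)² = Σ (nᵢ · δxᵢ/xᵢ)².
  (2·δc/c)² = (2×0.0949)² = 0.0360;  (1·δw/w)² = (1×0.0971)² = 0.00942;  (2·δu/u)² = (2×0.0520)² = 0.0108;  (1·δr/r)² = (1×0.0368)² = 0.00135
δQ/Q = √(0.0576) = 0.240
Q = 2.87e+08, so δQ = 0.240 × 2.87e+08 = 6.89e+07.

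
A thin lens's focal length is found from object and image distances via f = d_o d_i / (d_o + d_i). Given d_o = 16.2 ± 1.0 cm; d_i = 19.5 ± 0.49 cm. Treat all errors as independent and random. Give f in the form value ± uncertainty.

8.85 ± 0.315 cm

∂f/∂d_o = (d_i/(d_o+d_i))² = 0.298;  ∂f/∂d_i = (d_o/(d_o+d_i))² = 0.206
δf = √((∂f/∂d_o · δd_o)² + (∂f/∂d_i · δd_i)²) = √(0.0890 + 0.0102) = 0.315 cm
f = 8.85 cm.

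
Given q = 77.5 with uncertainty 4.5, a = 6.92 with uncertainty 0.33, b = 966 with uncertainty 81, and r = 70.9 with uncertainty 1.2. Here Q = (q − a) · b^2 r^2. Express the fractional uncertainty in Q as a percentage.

Let u = q − a = 70.6. δu = √(δq² + δa²) = √(20.2 + 0.109) = 4.51, so δu/u = 0.0639.
Q is then a monomial in u, b, r:
δQ/Q = √((δu/u)² + (2·δb/b)² + (2·δr/r)²) = √(0.00409 + 0.0281 + 0.00115) = 0.183

18.3%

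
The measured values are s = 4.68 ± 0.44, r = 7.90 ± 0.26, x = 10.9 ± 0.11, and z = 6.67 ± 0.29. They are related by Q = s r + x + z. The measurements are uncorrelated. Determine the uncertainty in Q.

Let p = s·r = 37.0. δp/p = √((1·δs/s)² + (1·δr/r)²) = √(0.00884 + 0.00108) = 0.0996, so δp = 3.68.
Q = p + x + z: δQ = √(δp² + δx² + δz²) = √(13.6 + 0.0121 + 0.0841) = 3.70

3.70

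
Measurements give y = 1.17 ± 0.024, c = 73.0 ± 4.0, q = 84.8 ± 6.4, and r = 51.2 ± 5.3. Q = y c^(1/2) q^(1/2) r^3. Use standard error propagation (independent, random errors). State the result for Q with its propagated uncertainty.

Each factor contributes (exponent × relative error)² to (δQ/Q)²:
  (1·δy/y)² = (1×0.0205)² = 0.000421;  (½·δc/c)² = (0.5×0.0548)² = 0.000751;  (½·δq/q)² = (0.5×0.0755)² = 0.00142;  (3·δr/r)² = (3×0.104)² = 0.0964
δQ/Q = √(0.0990) = 0.315
Q = 1.24e+07, so δQ = 0.315 × 1.24e+07 = 3.89e+06.

(1.24 ± 0.389) × 10^7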